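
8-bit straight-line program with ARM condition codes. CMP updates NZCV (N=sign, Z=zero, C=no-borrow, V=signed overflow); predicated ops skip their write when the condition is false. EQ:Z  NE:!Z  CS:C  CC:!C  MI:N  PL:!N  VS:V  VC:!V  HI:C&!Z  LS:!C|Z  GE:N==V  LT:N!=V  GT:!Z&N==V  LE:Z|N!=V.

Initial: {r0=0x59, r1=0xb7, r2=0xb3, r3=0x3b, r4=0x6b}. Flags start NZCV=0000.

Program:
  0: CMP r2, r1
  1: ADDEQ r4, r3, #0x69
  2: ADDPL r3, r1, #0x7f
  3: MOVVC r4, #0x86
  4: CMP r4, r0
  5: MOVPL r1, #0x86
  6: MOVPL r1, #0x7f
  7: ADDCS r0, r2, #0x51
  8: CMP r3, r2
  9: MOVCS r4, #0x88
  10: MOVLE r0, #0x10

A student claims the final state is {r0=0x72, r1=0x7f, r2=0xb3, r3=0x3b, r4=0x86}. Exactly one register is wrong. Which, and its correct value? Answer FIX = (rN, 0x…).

FIX = (r0, 0x04)

[0] flags=1000 → (cmp)
[1] flags=1000 EQ?F → skip
[2] flags=1000 PL?F → skip
[3] flags=1000 VC?T → r4=0x86
[4] flags=0011 → (cmp)
[5] flags=0011 PL?T → r1=0x86
[6] flags=0011 PL?T → r1=0x7f
[7] flags=0011 CS?T → r0=0x04
[8] flags=1001 → (cmp)
[9] flags=1001 CS?F → skip
[10] flags=1001 LE?F → skip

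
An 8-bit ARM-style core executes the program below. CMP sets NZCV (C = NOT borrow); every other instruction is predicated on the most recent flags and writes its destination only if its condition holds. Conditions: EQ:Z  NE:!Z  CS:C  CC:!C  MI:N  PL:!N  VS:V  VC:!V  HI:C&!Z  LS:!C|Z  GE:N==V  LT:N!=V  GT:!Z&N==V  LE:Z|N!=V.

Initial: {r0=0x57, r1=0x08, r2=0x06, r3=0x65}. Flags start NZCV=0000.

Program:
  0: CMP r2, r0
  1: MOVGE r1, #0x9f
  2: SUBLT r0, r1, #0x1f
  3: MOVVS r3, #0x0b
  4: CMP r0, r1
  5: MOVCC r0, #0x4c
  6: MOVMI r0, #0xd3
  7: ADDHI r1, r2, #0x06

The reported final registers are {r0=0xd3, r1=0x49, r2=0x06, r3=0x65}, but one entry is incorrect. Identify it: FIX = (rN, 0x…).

FIX = (r1, 0x0c)

[0] flags=1000 → (cmp)
[1] flags=1000 GE?F → skip
[2] flags=1000 LT?T → r0=0xe9
[3] flags=1000 VS?F → skip
[4] flags=1010 → (cmp)
[5] flags=1010 CC?F → skip
[6] flags=1010 MI?T → r0=0xd3
[7] flags=1010 HI?T → r1=0x0c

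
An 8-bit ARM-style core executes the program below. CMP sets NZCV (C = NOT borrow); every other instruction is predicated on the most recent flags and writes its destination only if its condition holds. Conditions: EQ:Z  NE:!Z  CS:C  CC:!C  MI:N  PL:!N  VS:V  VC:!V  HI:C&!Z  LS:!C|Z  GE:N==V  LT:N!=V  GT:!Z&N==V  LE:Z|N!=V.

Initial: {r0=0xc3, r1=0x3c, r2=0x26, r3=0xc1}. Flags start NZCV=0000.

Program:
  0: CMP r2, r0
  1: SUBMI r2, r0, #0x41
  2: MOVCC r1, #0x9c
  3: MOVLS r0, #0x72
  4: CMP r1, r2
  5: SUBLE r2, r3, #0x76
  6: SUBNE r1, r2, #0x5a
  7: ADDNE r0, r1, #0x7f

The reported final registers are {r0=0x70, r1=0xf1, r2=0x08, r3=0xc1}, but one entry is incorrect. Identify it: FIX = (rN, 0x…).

0: ✓ CMP  NZCV=0000
1: · SUBMI
2: ✓ MOVCC  r1←0x9c
3: ✓ MOVLS  r0←0x72
4: ✓ CMP  NZCV=0011
5: ✓ SUBLE  r2←0x4b
6: ✓ SUBNE  r1←0xf1
7: ✓ ADDNE  r0←0x70

FIX = (r2, 0x4b)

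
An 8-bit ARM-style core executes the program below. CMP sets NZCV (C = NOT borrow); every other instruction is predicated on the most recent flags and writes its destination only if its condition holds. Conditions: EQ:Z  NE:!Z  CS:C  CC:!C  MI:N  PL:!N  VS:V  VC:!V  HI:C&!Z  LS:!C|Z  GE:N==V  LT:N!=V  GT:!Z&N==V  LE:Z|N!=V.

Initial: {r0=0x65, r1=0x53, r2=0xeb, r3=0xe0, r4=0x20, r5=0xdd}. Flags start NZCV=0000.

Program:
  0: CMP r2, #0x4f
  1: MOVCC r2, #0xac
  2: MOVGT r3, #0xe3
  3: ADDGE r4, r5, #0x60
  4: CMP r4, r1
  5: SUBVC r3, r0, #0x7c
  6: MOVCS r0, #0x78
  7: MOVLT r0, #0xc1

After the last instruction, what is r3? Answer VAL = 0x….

VAL = 0xe9

0: ✓ CMP  NZCV=1010
1: · MOVCC
2: · MOVGT
3: · ADDGE
4: ✓ CMP  NZCV=1000
5: ✓ SUBVC  r3←0xe9
6: · MOVCS
7: ✓ MOVLT  r0←0xc1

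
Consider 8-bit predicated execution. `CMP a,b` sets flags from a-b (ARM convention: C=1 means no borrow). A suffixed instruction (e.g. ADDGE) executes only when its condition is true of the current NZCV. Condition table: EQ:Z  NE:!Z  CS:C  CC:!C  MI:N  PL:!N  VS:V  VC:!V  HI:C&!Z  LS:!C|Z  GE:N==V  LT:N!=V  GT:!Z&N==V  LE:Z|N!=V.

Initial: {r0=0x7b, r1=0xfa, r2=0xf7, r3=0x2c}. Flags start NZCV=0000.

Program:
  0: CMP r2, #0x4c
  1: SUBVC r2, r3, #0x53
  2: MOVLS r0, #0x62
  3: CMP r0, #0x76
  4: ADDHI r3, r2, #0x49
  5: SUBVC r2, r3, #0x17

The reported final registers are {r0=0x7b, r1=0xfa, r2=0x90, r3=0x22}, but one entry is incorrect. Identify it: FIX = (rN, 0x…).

0: ✓ CMP  NZCV=1010
1: ✓ SUBVC  r2←0xd9
2: · MOVLS
3: ✓ CMP  NZCV=0010
4: ✓ ADDHI  r3←0x22
5: ✓ SUBVC  r2←0x0b

FIX = (r2, 0x0b)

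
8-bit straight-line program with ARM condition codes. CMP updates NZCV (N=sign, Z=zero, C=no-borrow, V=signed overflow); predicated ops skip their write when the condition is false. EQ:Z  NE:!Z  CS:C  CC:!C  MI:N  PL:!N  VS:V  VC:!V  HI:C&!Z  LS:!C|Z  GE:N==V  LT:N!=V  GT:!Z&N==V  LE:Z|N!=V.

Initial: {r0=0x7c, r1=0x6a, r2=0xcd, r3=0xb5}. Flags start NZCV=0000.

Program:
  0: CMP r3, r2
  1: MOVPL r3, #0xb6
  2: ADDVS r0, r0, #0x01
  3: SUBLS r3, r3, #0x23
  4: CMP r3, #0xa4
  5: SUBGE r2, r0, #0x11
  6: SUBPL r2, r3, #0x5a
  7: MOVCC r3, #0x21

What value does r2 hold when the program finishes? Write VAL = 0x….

[0] flags=1000 → (cmp)
[1] flags=1000 PL?F → skip
[2] flags=1000 VS?F → skip
[3] flags=1000 LS?T → r3=0x92
[4] flags=1000 → (cmp)
[5] flags=1000 GE?F → skip
[6] flags=1000 PL?F → skip
[7] flags=1000 CC?T → r3=0x21

VAL = 0xcd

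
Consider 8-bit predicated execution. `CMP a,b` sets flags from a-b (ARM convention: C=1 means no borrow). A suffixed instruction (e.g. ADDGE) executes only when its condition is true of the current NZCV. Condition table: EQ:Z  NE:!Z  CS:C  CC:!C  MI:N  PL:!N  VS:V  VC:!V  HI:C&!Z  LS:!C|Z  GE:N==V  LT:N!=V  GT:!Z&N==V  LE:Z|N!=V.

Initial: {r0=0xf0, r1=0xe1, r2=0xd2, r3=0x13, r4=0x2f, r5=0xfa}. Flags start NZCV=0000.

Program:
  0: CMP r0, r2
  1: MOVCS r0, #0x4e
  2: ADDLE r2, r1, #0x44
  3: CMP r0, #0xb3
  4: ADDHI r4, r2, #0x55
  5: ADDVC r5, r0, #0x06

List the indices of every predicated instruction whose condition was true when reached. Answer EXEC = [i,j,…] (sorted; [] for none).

0: ✓ CMP  NZCV=0010
1: ✓ MOVCS  r0←0x4e
2: · ADDLE
3: ✓ CMP  NZCV=1001
4: · ADDHI
5: · ADDVC

EXEC = [1]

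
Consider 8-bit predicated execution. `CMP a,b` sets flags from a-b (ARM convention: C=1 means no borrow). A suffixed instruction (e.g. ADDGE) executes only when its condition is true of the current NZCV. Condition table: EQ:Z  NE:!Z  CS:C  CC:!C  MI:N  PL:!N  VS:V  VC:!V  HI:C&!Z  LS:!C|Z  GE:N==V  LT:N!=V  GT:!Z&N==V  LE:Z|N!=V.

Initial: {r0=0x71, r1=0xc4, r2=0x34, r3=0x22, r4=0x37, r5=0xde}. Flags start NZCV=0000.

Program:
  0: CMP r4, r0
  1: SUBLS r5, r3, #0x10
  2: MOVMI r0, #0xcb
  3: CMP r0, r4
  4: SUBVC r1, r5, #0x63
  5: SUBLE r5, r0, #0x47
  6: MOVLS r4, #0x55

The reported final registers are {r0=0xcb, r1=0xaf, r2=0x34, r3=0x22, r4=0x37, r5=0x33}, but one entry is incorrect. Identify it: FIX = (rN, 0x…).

0: ✓ CMP  NZCV=1000
1: ✓ SUBLS  r5←0x12
2: ✓ MOVMI  r0←0xcb
3: ✓ CMP  NZCV=1010
4: ✓ SUBVC  r1←0xaf
5: ✓ SUBLE  r5←0x84
6: · MOVLS

FIX = (r5, 0x84)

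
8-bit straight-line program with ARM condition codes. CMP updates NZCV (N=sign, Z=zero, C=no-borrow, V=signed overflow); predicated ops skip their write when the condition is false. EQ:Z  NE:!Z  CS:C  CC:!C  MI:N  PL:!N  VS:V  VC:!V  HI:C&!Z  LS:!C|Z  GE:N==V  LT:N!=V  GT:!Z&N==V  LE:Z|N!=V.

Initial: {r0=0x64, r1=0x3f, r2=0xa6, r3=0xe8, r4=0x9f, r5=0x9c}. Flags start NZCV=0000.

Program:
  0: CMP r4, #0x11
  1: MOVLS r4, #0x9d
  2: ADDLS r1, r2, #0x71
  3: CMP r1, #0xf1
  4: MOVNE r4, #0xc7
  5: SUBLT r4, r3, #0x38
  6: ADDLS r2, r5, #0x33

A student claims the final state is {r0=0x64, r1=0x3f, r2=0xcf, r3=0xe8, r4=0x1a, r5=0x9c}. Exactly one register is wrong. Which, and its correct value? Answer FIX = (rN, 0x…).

FIX = (r4, 0xc7)

[0] flags=1010 → (cmp)
[1] flags=1010 LS?F → skip
[2] flags=1010 LS?F → skip
[3] flags=0000 → (cmp)
[4] flags=0000 NE?T → r4=0xc7
[5] flags=0000 LT?F → skip
[6] flags=0000 LS?T → r2=0xcf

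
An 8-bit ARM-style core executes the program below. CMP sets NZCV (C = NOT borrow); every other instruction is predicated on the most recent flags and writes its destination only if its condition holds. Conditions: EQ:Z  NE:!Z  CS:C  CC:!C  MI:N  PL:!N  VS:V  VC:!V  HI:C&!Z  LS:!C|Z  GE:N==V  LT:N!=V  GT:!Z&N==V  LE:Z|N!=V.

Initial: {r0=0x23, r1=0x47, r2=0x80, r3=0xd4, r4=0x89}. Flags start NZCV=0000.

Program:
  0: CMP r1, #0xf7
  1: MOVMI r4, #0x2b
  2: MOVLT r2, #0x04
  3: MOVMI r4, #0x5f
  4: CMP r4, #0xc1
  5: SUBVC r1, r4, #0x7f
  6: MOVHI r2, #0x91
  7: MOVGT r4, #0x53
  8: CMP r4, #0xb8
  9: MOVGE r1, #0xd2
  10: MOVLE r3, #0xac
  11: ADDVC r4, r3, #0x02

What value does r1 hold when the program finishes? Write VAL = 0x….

0: ✓ CMP  NZCV=0000
1: · MOVMI
2: · MOVLT
3: · MOVMI
4: ✓ CMP  NZCV=1000
5: ✓ SUBVC  r1←0x0a
6: · MOVHI
7: · MOVGT
8: ✓ CMP  NZCV=1000
9: · MOVGE
10: ✓ MOVLE  r3←0xac
11: ✓ ADDVC  r4←0xae

VAL = 0x0a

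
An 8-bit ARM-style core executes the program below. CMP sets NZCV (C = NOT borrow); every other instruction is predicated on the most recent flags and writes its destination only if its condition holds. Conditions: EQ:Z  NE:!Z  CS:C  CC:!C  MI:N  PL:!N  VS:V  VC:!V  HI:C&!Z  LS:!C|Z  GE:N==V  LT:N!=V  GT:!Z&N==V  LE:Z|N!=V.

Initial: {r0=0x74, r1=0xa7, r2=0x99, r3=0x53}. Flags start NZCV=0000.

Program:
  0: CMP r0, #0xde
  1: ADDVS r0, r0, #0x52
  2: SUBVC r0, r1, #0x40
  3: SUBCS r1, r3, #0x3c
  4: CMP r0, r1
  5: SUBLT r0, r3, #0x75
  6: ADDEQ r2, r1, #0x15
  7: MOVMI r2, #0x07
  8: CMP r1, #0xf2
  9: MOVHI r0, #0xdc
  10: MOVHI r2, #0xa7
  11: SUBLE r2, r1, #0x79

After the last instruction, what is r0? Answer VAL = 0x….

VAL = 0xc6

[0] flags=1001 → (cmp)
[1] flags=1001 VS?T → r0=0xc6
[2] flags=1001 VC?F → skip
[3] flags=1001 CS?F → skip
[4] flags=0010 → (cmp)
[5] flags=0010 LT?F → skip
[6] flags=0010 EQ?F → skip
[7] flags=0010 MI?F → skip
[8] flags=1000 → (cmp)
[9] flags=1000 HI?F → skip
[10] flags=1000 HI?F → skip
[11] flags=1000 LE?T → r2=0x2e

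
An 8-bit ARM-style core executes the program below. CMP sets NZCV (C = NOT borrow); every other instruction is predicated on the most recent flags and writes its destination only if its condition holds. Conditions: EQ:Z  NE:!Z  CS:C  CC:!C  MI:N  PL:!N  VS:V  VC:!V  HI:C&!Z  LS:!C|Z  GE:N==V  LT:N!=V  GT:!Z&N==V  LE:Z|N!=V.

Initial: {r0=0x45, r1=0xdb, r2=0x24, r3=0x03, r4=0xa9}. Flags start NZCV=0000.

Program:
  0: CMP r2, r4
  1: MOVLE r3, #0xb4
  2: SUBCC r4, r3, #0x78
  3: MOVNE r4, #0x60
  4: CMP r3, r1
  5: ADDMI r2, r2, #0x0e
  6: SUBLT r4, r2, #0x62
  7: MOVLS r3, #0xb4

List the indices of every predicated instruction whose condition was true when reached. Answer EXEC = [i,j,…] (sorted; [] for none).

[0] flags=0000 → (cmp)
[1] flags=0000 LE?F → skip
[2] flags=0000 CC?T → r4=0x8b
[3] flags=0000 NE?T → r4=0x60
[4] flags=0000 → (cmp)
[5] flags=0000 MI?F → skip
[6] flags=0000 LT?F → skip
[7] flags=0000 LS?T → r3=0xb4

EXEC = [2,3,7]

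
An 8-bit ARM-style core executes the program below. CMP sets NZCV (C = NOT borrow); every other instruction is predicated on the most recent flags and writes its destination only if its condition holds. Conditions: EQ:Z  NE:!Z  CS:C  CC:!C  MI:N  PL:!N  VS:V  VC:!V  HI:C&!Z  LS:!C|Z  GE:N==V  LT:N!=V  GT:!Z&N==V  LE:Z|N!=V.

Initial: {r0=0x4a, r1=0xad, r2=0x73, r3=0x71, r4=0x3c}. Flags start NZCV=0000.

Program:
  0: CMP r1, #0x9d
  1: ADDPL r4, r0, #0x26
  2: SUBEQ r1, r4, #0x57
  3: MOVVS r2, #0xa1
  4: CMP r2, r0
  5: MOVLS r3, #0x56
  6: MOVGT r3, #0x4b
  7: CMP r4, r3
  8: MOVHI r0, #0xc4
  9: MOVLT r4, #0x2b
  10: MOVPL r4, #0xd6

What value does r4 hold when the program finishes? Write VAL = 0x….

[0] flags=0010 → (cmp)
[1] flags=0010 PL?T → r4=0x70
[2] flags=0010 EQ?F → skip
[3] flags=0010 VS?F → skip
[4] flags=0010 → (cmp)
[5] flags=0010 LS?F → skip
[6] flags=0010 GT?T → r3=0x4b
[7] flags=0010 → (cmp)
[8] flags=0010 HI?T → r0=0xc4
[9] flags=0010 LT?F → skip
[10] flags=0010 PL?T → r4=0xd6

VAL = 0xd6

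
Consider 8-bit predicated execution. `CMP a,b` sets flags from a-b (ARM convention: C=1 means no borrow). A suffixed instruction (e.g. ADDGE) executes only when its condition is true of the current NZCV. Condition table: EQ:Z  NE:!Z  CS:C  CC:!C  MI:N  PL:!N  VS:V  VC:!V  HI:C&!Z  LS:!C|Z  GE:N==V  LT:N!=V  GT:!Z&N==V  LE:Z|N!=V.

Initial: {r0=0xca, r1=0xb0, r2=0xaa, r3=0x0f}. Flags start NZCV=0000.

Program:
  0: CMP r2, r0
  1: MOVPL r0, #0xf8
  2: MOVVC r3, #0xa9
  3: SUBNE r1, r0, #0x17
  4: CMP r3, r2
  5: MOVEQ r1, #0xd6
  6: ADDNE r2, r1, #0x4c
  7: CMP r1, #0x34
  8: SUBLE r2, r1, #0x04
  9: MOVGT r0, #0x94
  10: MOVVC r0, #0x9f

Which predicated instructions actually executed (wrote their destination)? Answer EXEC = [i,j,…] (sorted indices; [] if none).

EXEC = [2,3,6,8]

0: ✓ CMP  NZCV=1000
1: · MOVPL
2: ✓ MOVVC  r3←0xa9
3: ✓ SUBNE  r1←0xb3
4: ✓ CMP  NZCV=1000
5: · MOVEQ
6: ✓ ADDNE  r2←0xff
7: ✓ CMP  NZCV=0011
8: ✓ SUBLE  r2←0xaf
9: · MOVGT
10: · MOVVC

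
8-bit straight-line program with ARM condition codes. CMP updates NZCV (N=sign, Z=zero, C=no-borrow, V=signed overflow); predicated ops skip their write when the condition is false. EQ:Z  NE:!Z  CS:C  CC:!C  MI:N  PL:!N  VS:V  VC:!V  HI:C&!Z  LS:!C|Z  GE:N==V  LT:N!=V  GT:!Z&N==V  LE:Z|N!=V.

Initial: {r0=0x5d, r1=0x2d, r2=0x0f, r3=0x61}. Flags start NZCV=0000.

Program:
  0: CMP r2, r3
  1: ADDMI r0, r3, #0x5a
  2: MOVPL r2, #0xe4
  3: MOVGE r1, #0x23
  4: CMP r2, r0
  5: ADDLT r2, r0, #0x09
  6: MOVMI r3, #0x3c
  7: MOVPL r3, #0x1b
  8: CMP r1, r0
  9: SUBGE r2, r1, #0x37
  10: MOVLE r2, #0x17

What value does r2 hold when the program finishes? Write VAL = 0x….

0: ✓ CMP  NZCV=1000
1: ✓ ADDMI  r0←0xbb
2: · MOVPL
3: · MOVGE
4: ✓ CMP  NZCV=0000
5: · ADDLT
6: · MOVMI
7: ✓ MOVPL  r3←0x1b
8: ✓ CMP  NZCV=0000
9: ✓ SUBGE  r2←0xf6
10: · MOVLE

VAL = 0xf6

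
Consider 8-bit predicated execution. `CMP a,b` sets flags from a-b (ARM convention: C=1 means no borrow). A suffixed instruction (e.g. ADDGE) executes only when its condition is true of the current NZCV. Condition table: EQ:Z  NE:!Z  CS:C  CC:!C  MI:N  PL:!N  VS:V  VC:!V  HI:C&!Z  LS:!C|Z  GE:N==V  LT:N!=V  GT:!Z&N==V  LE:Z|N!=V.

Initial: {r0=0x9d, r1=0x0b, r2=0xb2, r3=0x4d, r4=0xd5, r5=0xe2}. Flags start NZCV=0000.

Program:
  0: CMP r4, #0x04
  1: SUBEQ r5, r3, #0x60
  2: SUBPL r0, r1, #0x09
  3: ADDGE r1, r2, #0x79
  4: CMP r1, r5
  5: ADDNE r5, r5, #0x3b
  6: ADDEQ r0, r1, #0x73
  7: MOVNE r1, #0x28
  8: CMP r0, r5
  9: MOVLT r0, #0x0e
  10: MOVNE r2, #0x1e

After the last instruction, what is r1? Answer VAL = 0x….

0: ✓ CMP  NZCV=1010
1: · SUBEQ
2: · SUBPL
3: · ADDGE
4: ✓ CMP  NZCV=0000
5: ✓ ADDNE  r5←0x1d
6: · ADDEQ
7: ✓ MOVNE  r1←0x28
8: ✓ CMP  NZCV=1010
9: ✓ MOVLT  r0←0x0e
10: ✓ MOVNE  r2←0x1e

VAL = 0x28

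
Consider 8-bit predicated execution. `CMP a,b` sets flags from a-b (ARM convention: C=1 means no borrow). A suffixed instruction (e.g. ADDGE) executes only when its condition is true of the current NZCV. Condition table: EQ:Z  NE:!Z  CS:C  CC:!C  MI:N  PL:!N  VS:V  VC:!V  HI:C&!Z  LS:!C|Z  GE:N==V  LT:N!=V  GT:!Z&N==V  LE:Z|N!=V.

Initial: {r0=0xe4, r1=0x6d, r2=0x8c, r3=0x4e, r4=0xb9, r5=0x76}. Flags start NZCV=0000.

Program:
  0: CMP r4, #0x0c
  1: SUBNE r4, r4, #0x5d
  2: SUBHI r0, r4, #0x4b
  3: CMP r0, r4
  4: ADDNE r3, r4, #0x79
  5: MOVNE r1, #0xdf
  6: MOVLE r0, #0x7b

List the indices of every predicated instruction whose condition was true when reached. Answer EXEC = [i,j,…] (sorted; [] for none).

EXEC = [1,2,4,5,6]

0: ✓ CMP  NZCV=1010
1: ✓ SUBNE  r4←0x5c
2: ✓ SUBHI  r0←0x11
3: ✓ CMP  NZCV=1000
4: ✓ ADDNE  r3←0xd5
5: ✓ MOVNE  r1←0xdf
6: ✓ MOVLE  r0←0x7b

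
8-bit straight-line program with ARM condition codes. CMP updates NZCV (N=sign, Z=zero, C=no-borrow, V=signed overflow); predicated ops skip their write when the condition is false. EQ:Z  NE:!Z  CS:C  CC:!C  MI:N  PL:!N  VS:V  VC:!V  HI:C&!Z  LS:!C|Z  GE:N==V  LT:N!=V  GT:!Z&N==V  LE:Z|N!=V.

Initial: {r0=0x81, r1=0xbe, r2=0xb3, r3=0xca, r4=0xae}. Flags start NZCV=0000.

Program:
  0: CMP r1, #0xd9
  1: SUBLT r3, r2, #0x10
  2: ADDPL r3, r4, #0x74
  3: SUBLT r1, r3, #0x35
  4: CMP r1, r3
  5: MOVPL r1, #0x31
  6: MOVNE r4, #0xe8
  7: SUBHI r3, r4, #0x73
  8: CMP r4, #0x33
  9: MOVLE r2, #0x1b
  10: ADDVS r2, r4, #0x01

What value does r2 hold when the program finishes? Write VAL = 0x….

VAL = 0x1b

[0] flags=1000 → (cmp)
[1] flags=1000 LT?T → r3=0xa3
[2] flags=1000 PL?F → skip
[3] flags=1000 LT?T → r1=0x6e
[4] flags=1001 → (cmp)
[5] flags=1001 PL?F → skip
[6] flags=1001 NE?T → r4=0xe8
[7] flags=1001 HI?F → skip
[8] flags=1010 → (cmp)
[9] flags=1010 LE?T → r2=0x1b
[10] flags=1010 VS?F → skip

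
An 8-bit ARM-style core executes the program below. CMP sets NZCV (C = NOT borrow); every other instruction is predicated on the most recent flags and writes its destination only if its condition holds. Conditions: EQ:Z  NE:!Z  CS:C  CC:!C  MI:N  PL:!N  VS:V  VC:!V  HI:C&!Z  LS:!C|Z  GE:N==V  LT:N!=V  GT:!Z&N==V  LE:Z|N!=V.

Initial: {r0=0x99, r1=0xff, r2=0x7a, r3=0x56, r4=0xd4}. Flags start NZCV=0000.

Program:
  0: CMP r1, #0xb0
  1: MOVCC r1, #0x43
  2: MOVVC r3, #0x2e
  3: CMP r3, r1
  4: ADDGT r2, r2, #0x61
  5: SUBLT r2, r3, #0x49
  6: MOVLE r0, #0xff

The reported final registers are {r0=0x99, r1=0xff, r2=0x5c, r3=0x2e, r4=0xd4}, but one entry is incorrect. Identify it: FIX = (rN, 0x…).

FIX = (r2, 0xdb)

0: ✓ CMP  NZCV=0010
1: · MOVCC
2: ✓ MOVVC  r3←0x2e
3: ✓ CMP  NZCV=0000
4: ✓ ADDGT  r2←0xdb
5: · SUBLT
6: · MOVLE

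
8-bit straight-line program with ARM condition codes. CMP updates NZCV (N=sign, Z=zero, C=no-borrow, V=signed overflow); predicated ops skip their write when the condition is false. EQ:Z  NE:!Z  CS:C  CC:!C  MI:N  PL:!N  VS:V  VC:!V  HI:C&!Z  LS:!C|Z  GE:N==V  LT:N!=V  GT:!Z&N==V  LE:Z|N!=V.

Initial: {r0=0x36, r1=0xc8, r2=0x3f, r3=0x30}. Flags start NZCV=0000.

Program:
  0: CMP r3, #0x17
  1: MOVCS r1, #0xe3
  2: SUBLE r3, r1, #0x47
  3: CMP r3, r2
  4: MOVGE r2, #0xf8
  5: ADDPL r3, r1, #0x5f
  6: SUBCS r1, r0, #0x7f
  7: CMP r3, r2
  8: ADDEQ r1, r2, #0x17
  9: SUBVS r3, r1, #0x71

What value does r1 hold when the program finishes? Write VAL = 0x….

VAL = 0xe3

0: ✓ CMP  NZCV=0010
1: ✓ MOVCS  r1←0xe3
2: · SUBLE
3: ✓ CMP  NZCV=1000
4: · MOVGE
5: · ADDPL
6: · SUBCS
7: ✓ CMP  NZCV=1000
8: · ADDEQ
9: · SUBVS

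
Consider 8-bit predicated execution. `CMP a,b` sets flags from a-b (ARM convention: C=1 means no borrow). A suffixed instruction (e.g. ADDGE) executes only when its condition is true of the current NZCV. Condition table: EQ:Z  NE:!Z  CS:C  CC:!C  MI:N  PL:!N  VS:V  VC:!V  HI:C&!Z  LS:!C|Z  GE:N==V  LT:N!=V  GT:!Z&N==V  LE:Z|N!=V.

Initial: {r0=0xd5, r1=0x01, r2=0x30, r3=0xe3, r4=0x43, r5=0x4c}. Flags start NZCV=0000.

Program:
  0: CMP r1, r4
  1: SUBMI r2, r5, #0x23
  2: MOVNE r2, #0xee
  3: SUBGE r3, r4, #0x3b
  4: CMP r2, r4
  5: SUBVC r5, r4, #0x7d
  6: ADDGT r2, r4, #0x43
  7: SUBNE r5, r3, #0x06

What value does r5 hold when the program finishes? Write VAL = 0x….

[0] flags=1000 → (cmp)
[1] flags=1000 MI?T → r2=0x29
[2] flags=1000 NE?T → r2=0xee
[3] flags=1000 GE?F → skip
[4] flags=1010 → (cmp)
[5] flags=1010 VC?T → r5=0xc6
[6] flags=1010 GT?F → skip
[7] flags=1010 NE?T → r5=0xdd

VAL = 0xdd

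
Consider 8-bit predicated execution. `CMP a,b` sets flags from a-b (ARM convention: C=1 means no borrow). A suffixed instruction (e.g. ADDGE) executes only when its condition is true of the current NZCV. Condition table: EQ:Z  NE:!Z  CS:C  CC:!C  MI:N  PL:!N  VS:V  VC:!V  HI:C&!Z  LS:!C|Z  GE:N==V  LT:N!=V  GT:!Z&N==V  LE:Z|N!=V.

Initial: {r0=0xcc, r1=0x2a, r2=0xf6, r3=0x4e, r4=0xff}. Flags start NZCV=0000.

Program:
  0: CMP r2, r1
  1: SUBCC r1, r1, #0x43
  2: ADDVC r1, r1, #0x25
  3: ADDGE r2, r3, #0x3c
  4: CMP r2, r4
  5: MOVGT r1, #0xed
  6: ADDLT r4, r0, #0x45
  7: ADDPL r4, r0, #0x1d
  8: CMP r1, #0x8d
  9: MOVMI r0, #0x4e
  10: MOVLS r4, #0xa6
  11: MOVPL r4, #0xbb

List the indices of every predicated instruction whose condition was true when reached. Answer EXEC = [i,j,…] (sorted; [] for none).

0: ✓ CMP  NZCV=1010
1: · SUBCC
2: ✓ ADDVC  r1←0x4f
3: · ADDGE
4: ✓ CMP  NZCV=1000
5: · MOVGT
6: ✓ ADDLT  r4←0x11
7: · ADDPL
8: ✓ CMP  NZCV=1001
9: ✓ MOVMI  r0←0x4e
10: ✓ MOVLS  r4←0xa6
11: · MOVPL

EXEC = [2,6,9,10]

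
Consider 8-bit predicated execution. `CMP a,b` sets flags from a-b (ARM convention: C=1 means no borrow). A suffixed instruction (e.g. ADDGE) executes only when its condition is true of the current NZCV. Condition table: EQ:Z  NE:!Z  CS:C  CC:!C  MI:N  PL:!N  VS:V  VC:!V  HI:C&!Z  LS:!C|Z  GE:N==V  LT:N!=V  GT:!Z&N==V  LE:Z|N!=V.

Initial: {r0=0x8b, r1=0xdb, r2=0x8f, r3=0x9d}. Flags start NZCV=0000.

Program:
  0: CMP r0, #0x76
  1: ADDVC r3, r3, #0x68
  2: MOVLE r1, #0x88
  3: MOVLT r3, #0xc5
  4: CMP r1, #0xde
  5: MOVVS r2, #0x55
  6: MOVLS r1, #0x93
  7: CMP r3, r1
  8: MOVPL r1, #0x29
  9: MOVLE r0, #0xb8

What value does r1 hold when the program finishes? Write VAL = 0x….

0: ✓ CMP  NZCV=0011
1: · ADDVC
2: ✓ MOVLE  r1←0x88
3: ✓ MOVLT  r3←0xc5
4: ✓ CMP  NZCV=1000
5: · MOVVS
6: ✓ MOVLS  r1←0x93
7: ✓ CMP  NZCV=0010
8: ✓ MOVPL  r1←0x29
9: · MOVLE

VAL = 0x29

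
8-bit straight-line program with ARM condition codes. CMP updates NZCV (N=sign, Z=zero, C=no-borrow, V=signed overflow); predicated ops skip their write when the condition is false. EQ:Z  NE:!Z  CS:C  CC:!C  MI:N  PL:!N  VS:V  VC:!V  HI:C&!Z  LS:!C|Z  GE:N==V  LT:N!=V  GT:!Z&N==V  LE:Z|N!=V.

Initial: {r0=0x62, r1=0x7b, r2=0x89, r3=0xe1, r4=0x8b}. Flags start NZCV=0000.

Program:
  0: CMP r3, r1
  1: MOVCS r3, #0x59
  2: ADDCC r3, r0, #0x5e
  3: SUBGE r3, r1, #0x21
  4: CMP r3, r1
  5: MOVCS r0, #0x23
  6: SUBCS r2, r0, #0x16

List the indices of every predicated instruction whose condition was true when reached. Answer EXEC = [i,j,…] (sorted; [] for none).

EXEC = [1]

0: ✓ CMP  NZCV=0011
1: ✓ MOVCS  r3←0x59
2: · ADDCC
3: · SUBGE
4: ✓ CMP  NZCV=1000
5: · MOVCS
6: · SUBCS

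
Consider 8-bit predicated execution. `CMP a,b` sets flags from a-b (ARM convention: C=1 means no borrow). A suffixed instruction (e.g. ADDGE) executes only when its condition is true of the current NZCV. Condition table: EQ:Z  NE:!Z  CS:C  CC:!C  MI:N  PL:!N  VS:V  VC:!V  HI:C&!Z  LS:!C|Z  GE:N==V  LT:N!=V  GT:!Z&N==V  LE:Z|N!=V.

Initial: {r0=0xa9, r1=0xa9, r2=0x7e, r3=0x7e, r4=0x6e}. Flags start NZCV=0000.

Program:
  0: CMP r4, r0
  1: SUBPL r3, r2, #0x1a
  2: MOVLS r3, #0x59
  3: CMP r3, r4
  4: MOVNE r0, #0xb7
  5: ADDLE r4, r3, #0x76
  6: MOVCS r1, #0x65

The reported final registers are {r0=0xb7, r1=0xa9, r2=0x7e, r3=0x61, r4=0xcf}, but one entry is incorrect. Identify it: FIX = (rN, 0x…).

[0] flags=1001 → (cmp)
[1] flags=1001 PL?F → skip
[2] flags=1001 LS?T → r3=0x59
[3] flags=1000 → (cmp)
[4] flags=1000 NE?T → r0=0xb7
[5] flags=1000 LE?T → r4=0xcf
[6] flags=1000 CS?F → skip

FIX = (r3, 0x59)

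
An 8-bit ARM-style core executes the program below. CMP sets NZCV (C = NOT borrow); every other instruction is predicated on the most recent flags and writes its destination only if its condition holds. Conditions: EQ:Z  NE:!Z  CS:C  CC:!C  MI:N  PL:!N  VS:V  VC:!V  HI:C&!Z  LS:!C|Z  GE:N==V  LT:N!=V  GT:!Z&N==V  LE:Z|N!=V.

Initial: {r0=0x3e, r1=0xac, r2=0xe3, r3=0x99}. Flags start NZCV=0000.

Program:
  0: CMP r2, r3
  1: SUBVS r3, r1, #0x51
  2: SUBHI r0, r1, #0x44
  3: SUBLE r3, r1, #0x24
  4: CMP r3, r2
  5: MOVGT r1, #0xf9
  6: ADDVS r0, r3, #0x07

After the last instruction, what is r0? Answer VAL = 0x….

[0] flags=0010 → (cmp)
[1] flags=0010 VS?F → skip
[2] flags=0010 HI?T → r0=0x68
[3] flags=0010 LE?F → skip
[4] flags=1000 → (cmp)
[5] flags=1000 GT?F → skip
[6] flags=1000 VS?F → skip

VAL = 0x68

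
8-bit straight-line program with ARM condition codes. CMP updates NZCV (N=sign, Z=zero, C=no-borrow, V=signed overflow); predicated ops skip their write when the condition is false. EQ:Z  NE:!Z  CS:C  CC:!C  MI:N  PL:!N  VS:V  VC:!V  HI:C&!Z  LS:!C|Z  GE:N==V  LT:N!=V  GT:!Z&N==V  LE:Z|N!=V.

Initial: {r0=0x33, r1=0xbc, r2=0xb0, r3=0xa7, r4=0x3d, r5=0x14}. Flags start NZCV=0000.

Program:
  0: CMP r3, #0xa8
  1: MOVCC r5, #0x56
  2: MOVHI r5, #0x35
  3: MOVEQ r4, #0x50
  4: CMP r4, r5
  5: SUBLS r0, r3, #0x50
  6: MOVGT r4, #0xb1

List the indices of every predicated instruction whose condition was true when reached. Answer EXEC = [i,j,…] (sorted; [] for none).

[0] flags=1000 → (cmp)
[1] flags=1000 CC?T → r5=0x56
[2] flags=1000 HI?F → skip
[3] flags=1000 EQ?F → skip
[4] flags=1000 → (cmp)
[5] flags=1000 LS?T → r0=0x57
[6] flags=1000 GT?F → skip

EXEC = [1,5]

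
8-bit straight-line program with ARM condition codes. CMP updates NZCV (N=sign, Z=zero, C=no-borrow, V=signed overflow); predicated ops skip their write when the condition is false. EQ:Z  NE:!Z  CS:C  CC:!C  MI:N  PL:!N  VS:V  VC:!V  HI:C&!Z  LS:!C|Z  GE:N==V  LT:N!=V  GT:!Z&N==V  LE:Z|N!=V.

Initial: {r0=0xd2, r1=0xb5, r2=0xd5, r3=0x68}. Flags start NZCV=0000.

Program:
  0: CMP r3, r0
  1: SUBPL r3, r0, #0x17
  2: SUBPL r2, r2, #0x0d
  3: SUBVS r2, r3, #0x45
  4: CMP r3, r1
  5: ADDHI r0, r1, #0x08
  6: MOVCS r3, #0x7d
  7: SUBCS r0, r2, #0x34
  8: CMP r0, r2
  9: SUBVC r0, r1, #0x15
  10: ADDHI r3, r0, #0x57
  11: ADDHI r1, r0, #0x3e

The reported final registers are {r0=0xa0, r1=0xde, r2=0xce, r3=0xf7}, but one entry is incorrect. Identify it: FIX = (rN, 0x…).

FIX = (r2, 0x23)

0: ✓ CMP  NZCV=1001
1: · SUBPL
2: · SUBPL
3: ✓ SUBVS  r2←0x23
4: ✓ CMP  NZCV=1001
5: · ADDHI
6: · MOVCS
7: · SUBCS
8: ✓ CMP  NZCV=1010
9: ✓ SUBVC  r0←0xa0
10: ✓ ADDHI  r3←0xf7
11: ✓ ADDHI  r1←0xde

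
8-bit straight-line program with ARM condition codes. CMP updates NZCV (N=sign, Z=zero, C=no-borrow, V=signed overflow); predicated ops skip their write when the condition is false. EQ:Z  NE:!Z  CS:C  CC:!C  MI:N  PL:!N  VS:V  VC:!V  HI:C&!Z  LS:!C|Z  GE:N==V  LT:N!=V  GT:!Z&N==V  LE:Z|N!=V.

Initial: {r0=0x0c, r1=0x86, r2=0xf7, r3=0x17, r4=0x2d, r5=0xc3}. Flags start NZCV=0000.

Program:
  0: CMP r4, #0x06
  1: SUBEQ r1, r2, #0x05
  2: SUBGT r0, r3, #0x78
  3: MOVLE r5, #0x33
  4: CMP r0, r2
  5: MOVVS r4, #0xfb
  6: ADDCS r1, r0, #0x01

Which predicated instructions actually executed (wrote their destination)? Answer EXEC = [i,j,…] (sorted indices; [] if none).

0: ✓ CMP  NZCV=0010
1: · SUBEQ
2: ✓ SUBGT  r0←0x9f
3: · MOVLE
4: ✓ CMP  NZCV=1000
5: · MOVVS
6: · ADDCS

EXEC = [2]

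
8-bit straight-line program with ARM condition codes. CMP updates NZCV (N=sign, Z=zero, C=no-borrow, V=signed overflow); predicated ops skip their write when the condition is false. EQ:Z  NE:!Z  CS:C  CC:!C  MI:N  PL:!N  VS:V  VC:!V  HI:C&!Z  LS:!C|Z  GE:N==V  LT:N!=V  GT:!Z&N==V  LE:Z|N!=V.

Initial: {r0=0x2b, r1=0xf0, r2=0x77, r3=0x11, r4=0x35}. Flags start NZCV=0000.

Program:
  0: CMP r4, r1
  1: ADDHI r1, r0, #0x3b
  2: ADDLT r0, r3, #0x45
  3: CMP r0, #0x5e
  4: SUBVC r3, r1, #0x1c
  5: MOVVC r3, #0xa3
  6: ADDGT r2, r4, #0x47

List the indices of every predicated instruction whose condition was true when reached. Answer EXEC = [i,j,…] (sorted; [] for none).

EXEC = [4,5]

[0] flags=0000 → (cmp)
[1] flags=0000 HI?F → skip
[2] flags=0000 LT?F → skip
[3] flags=1000 → (cmp)
[4] flags=1000 VC?T → r3=0xd4
[5] flags=1000 VC?T → r3=0xa3
[6] flags=1000 GT?F → skip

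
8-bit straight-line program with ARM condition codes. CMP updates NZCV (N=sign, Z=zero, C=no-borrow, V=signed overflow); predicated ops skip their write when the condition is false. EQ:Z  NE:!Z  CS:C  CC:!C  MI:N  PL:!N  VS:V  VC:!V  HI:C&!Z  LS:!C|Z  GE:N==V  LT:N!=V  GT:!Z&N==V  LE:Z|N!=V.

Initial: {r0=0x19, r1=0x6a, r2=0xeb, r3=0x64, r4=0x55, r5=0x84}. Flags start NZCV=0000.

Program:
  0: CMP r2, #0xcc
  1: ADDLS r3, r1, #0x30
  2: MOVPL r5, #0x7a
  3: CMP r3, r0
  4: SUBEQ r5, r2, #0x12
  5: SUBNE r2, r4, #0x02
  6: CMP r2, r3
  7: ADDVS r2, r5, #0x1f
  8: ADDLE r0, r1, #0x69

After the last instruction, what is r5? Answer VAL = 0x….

0: ✓ CMP  NZCV=0010
1: · ADDLS
2: ✓ MOVPL  r5←0x7a
3: ✓ CMP  NZCV=0010
4: · SUBEQ
5: ✓ SUBNE  r2←0x53
6: ✓ CMP  NZCV=1000
7: · ADDVS
8: ✓ ADDLE  r0←0xd3

VAL = 0x7a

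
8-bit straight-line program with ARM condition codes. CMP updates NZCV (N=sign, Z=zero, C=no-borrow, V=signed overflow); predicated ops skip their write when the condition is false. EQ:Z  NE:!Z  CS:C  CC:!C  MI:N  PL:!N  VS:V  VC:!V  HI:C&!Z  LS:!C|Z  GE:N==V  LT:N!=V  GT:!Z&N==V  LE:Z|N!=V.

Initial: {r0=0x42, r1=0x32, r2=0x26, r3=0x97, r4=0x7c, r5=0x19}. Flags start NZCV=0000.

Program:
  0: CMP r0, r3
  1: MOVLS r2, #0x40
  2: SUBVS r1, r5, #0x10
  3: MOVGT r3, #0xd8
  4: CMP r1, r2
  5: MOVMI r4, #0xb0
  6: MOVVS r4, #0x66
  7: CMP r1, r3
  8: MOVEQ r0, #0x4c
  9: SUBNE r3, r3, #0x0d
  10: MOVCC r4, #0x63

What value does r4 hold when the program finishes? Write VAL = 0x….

VAL = 0x63

0: ✓ CMP  NZCV=1001
1: ✓ MOVLS  r2←0x40
2: ✓ SUBVS  r1←0x09
3: ✓ MOVGT  r3←0xd8
4: ✓ CMP  NZCV=1000
5: ✓ MOVMI  r4←0xb0
6: · MOVVS
7: ✓ CMP  NZCV=0000
8: · MOVEQ
9: ✓ SUBNE  r3←0xcb
10: ✓ MOVCC  r4←0x63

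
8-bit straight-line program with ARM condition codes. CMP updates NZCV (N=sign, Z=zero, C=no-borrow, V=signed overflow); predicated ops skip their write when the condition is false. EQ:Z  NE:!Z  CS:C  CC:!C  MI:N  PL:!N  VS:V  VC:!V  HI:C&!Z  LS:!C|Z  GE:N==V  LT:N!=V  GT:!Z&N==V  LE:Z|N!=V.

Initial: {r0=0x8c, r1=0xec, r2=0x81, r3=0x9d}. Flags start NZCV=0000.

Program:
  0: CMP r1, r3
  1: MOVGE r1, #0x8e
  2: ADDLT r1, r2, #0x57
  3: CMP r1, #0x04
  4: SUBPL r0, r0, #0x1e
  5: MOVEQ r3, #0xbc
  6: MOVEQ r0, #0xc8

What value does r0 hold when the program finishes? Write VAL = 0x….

VAL = 0x8c

0: ✓ CMP  NZCV=0010
1: ✓ MOVGE  r1←0x8e
2: · ADDLT
3: ✓ CMP  NZCV=1010
4: · SUBPL
5: · MOVEQ
6: · MOVEQ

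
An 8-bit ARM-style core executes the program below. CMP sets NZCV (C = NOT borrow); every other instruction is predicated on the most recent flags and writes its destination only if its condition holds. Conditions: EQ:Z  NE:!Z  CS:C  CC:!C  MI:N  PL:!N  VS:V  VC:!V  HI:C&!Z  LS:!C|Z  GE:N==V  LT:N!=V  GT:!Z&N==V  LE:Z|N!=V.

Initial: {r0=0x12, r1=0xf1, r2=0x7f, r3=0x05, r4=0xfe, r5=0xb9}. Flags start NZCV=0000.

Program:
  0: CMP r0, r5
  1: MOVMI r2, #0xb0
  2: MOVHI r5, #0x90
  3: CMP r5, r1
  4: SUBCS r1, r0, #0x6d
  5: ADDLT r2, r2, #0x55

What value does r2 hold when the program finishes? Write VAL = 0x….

VAL = 0xd4

0: ✓ CMP  NZCV=0000
1: · MOVMI
2: · MOVHI
3: ✓ CMP  NZCV=1000
4: · SUBCS
5: ✓ ADDLT  r2←0xd4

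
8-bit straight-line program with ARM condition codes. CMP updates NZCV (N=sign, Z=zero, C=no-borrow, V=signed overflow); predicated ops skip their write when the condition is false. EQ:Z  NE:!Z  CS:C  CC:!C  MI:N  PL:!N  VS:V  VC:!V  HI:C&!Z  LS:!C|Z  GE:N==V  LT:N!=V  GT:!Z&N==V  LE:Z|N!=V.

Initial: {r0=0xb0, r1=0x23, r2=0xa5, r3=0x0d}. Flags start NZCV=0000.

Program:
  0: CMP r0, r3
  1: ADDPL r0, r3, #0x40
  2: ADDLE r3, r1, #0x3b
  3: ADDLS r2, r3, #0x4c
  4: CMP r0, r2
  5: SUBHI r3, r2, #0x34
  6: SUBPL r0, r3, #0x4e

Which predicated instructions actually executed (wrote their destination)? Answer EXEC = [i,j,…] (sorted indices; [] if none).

EXEC = [2,5,6]

0: ✓ CMP  NZCV=1010
1: · ADDPL
2: ✓ ADDLE  r3←0x5e
3: · ADDLS
4: ✓ CMP  NZCV=0010
5: ✓ SUBHI  r3←0x71
6: ✓ SUBPL  r0←0x23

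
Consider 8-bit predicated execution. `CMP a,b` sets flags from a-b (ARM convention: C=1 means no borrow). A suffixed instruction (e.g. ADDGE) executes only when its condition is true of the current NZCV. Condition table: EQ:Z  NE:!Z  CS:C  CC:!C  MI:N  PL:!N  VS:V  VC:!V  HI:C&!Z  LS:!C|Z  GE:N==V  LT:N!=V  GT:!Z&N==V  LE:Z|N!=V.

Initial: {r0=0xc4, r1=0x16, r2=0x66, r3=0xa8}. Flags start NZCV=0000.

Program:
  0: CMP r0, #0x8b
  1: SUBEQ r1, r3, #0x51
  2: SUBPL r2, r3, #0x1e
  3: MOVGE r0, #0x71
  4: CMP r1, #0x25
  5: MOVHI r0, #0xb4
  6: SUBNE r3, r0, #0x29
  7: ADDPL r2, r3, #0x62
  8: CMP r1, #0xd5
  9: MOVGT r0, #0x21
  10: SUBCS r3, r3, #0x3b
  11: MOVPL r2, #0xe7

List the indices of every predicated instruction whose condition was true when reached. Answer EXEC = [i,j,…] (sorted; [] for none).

EXEC = [2,3,6,9,11]

0: ✓ CMP  NZCV=0010
1: · SUBEQ
2: ✓ SUBPL  r2←0x8a
3: ✓ MOVGE  r0←0x71
4: ✓ CMP  NZCV=1000
5: · MOVHI
6: ✓ SUBNE  r3←0x48
7: · ADDPL
8: ✓ CMP  NZCV=0000
9: ✓ MOVGT  r0←0x21
10: · SUBCS
11: ✓ MOVPL  r2←0xe7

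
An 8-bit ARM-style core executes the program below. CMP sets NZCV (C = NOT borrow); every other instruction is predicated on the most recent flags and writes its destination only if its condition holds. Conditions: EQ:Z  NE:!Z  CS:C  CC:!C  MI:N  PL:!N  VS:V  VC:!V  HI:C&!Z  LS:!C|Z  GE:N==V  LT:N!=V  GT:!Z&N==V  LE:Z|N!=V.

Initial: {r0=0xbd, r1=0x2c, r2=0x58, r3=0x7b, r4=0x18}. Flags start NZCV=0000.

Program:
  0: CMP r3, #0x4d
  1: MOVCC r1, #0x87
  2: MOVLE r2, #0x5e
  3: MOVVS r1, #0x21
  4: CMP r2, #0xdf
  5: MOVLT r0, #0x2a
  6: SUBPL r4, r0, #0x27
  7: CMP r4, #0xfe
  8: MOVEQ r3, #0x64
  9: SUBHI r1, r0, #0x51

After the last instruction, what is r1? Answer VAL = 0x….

0: ✓ CMP  NZCV=0010
1: · MOVCC
2: · MOVLE
3: · MOVVS
4: ✓ CMP  NZCV=0000
5: · MOVLT
6: ✓ SUBPL  r4←0x96
7: ✓ CMP  NZCV=1000
8: · MOVEQ
9: · SUBHI

VAL = 0x2c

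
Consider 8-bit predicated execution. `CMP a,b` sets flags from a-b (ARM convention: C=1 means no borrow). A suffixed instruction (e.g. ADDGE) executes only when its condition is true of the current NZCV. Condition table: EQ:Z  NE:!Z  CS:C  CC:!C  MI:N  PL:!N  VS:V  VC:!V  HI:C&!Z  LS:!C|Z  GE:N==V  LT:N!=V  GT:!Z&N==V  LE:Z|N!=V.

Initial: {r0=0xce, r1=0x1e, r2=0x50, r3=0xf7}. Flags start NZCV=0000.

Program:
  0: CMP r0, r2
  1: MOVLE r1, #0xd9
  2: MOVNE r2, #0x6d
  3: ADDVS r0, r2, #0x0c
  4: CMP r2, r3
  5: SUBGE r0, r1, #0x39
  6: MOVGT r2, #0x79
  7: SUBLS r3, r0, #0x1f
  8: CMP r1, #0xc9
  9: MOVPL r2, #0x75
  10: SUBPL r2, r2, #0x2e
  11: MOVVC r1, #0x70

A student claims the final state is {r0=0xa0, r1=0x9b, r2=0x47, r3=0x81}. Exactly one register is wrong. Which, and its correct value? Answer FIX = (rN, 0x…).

FIX = (r1, 0x70)

[0] flags=0011 → (cmp)
[1] flags=0011 LE?T → r1=0xd9
[2] flags=0011 NE?T → r2=0x6d
[3] flags=0011 VS?T → r0=0x79
[4] flags=0000 → (cmp)
[5] flags=0000 GE?T → r0=0xa0
[6] flags=0000 GT?T → r2=0x79
[7] flags=0000 LS?T → r3=0x81
[8] flags=0010 → (cmp)
[9] flags=0010 PL?T → r2=0x75
[10] flags=0010 PL?T → r2=0x47
[11] flags=0010 VC?T → r1=0x70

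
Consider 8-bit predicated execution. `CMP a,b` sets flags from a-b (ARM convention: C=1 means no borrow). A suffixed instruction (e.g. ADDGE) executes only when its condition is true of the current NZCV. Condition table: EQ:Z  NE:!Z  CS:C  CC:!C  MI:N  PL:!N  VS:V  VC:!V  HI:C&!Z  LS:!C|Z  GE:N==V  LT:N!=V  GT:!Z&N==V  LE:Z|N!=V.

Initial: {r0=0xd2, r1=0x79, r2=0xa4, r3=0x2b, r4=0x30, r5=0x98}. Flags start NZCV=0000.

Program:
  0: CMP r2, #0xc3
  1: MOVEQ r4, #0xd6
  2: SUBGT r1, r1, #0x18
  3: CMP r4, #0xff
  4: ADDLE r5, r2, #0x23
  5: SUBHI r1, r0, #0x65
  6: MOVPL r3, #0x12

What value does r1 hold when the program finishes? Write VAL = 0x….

[0] flags=1000 → (cmp)
[1] flags=1000 EQ?F → skip
[2] flags=1000 GT?F → skip
[3] flags=0000 → (cmp)
[4] flags=0000 LE?F → skip
[5] flags=0000 HI?F → skip
[6] flags=0000 PL?T → r3=0x12

VAL = 0x79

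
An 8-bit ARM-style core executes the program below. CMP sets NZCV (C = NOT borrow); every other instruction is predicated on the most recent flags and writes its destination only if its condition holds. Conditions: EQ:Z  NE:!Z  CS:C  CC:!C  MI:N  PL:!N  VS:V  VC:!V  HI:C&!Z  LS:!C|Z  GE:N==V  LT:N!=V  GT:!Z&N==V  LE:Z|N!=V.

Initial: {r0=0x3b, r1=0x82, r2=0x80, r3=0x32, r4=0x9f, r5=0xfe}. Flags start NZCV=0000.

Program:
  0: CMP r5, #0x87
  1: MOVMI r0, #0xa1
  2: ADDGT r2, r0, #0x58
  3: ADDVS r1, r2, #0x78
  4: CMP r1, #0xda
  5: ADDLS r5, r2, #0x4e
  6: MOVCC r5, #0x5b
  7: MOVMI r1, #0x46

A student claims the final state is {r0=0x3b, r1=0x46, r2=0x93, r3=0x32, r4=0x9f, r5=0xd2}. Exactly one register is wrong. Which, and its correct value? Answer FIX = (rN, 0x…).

0: ✓ CMP  NZCV=0010
1: · MOVMI
2: ✓ ADDGT  r2←0x93
3: · ADDVS
4: ✓ CMP  NZCV=1000
5: ✓ ADDLS  r5←0xe1
6: ✓ MOVCC  r5←0x5b
7: ✓ MOVMI  r1←0x46

FIX = (r5, 0x5b)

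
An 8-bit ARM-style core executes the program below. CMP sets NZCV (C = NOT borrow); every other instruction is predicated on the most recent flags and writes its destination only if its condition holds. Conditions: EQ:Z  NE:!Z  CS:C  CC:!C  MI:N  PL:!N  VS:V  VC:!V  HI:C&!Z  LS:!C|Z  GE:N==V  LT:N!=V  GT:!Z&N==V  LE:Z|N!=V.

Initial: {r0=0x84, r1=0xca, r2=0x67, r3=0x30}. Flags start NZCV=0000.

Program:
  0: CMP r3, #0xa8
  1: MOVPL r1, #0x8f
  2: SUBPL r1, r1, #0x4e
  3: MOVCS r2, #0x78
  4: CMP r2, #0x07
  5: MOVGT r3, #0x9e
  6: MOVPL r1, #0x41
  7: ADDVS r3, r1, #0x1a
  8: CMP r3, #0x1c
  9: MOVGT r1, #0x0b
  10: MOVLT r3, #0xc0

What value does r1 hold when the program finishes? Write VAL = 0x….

0: ✓ CMP  NZCV=1001
1: · MOVPL
2: · SUBPL
3: · MOVCS
4: ✓ CMP  NZCV=0010
5: ✓ MOVGT  r3←0x9e
6: ✓ MOVPL  r1←0x41
7: · ADDVS
8: ✓ CMP  NZCV=1010
9: · MOVGT
10: ✓ MOVLT  r3←0xc0

VAL = 0x41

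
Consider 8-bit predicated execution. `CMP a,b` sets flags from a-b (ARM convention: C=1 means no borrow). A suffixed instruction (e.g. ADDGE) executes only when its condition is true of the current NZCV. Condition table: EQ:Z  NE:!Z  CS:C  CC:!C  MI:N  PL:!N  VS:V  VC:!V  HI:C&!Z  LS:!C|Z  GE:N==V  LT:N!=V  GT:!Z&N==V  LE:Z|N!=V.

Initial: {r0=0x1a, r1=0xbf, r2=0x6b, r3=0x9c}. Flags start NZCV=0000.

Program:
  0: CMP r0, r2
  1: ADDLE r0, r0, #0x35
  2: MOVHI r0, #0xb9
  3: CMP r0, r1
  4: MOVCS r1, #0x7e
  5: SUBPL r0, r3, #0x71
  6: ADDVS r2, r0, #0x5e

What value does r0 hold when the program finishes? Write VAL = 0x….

0: ✓ CMP  NZCV=1000
1: ✓ ADDLE  r0←0x4f
2: · MOVHI
3: ✓ CMP  NZCV=1001
4: · MOVCS
5: · SUBPL
6: ✓ ADDVS  r2←0xad

VAL = 0x4f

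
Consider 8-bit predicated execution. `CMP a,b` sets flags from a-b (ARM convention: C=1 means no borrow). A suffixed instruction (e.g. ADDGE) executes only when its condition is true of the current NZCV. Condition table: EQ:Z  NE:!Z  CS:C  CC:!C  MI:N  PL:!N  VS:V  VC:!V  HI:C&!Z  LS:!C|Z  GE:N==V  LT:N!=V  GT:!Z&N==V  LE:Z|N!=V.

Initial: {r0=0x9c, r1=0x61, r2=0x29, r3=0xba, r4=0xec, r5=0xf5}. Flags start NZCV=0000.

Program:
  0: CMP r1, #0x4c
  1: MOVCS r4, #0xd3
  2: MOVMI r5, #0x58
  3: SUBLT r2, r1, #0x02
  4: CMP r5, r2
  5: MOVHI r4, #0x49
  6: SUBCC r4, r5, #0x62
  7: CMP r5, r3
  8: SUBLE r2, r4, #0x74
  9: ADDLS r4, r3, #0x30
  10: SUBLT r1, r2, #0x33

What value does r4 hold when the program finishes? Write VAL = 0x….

VAL = 0x49

[0] flags=0010 → (cmp)
[1] flags=0010 CS?T → r4=0xd3
[2] flags=0010 MI?F → skip
[3] flags=0010 LT?F → skip
[4] flags=1010 → (cmp)
[5] flags=1010 HI?T → r4=0x49
[6] flags=1010 CC?F → skip
[7] flags=0010 → (cmp)
[8] flags=0010 LE?F → skip
[9] flags=0010 LS?F → skip
[10] flags=0010 LT?F → skip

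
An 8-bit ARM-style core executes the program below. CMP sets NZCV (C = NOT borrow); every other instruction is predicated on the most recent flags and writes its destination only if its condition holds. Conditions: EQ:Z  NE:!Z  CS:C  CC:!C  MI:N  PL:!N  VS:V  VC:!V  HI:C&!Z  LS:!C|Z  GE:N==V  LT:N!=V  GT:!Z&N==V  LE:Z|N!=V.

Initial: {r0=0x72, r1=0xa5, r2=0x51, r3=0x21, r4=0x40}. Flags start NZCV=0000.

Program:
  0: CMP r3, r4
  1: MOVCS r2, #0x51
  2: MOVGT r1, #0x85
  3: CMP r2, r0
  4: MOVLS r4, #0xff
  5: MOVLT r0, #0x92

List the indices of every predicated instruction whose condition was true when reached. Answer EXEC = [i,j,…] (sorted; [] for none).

EXEC = [4,5]

[0] flags=1000 → (cmp)
[1] flags=1000 CS?F → skip
[2] flags=1000 GT?F → skip
[3] flags=1000 → (cmp)
[4] flags=1000 LS?T → r4=0xff
[5] flags=1000 LT?T → r0=0x92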